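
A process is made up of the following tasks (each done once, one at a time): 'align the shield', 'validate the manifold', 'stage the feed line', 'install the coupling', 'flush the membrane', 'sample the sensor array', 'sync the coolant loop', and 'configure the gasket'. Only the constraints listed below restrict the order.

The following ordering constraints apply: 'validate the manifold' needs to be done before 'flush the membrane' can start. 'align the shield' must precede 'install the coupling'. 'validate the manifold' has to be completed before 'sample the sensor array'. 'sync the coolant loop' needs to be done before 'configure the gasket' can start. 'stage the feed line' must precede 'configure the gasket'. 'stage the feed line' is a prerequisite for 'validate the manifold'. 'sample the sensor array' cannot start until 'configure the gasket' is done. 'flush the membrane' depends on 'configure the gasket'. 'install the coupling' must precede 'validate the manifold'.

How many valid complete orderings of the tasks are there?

70

The tasks with no prerequisites are 'align the shield', 'stage the feed line', 'sync the coolant loop'; any of them can be placed first.
Counting all ways to extend the partial order to a total order gives 70.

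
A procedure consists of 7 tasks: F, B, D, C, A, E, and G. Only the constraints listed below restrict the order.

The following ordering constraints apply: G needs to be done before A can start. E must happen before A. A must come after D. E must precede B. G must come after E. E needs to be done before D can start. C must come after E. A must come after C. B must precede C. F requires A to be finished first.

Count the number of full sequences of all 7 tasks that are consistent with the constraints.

12

Only E has no prerequisites, so it must go first.
Systematically extending each partial ordering one task at a time and counting, there are 12 complete orderings.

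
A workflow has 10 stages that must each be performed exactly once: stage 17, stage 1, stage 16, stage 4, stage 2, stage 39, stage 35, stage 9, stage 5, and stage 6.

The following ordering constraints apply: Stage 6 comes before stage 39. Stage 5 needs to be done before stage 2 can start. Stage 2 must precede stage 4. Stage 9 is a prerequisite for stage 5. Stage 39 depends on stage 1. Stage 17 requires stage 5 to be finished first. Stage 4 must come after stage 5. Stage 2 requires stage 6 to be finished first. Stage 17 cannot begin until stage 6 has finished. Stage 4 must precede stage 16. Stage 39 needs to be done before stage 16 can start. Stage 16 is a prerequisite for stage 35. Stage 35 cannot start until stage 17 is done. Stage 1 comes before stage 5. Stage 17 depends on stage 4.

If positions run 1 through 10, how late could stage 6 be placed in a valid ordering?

Following every chain forward from stage 6, the stages that must come later are stage 17, stage 16, stage 4, stage 2, stage 39, stage 35 — 6 of them.
So at least 6 stages follow stage 6, putting stage 6 no later than position 4. That position is achievable by scheduling everything else first.

4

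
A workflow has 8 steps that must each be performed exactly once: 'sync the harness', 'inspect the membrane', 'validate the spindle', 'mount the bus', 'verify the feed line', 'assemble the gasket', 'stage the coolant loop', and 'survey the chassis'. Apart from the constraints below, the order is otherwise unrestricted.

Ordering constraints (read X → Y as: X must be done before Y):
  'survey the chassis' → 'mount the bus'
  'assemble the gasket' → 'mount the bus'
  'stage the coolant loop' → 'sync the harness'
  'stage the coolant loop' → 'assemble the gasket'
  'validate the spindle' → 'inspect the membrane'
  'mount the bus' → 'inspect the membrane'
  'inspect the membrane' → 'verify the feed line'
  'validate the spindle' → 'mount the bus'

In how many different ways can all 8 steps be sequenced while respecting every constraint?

76

The steps with no prerequisites are 'validate the spindle', 'stage the coolant loop', 'survey the chassis'; any of them can be placed first.
Enumerating by repeatedly choosing an available step (one whose prerequisites are all placed) gives 76 distinct complete orderings.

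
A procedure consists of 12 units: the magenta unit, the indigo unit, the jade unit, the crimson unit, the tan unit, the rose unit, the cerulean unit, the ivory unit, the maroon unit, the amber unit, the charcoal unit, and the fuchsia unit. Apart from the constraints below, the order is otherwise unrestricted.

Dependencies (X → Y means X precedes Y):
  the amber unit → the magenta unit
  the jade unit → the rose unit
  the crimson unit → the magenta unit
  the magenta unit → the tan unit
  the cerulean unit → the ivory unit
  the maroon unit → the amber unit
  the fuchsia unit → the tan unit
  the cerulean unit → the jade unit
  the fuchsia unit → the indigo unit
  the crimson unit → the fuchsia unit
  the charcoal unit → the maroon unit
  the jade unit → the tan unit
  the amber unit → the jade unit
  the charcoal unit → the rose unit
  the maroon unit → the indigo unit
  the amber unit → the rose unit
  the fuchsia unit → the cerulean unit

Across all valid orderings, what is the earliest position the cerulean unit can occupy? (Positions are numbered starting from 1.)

3

Working backwards through the constraints from the cerulean unit, its full set of required predecessors is the crimson unit, the fuchsia unit — 2 of them.
With 2 mandatory predecessors, the earliest the cerulean unit can sit is position 2+1 = 3, and placing just those 2 first achieves it.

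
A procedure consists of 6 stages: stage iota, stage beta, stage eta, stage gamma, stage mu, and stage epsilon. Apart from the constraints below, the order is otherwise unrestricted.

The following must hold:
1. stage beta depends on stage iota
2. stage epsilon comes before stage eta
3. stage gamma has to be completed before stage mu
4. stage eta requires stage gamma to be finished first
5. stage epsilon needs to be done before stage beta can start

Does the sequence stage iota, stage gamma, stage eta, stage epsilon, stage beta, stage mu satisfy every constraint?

The sequence places stage eta ahead of stage epsilon.
Since stage epsilon is required before stage eta, the ordering is invalid.

No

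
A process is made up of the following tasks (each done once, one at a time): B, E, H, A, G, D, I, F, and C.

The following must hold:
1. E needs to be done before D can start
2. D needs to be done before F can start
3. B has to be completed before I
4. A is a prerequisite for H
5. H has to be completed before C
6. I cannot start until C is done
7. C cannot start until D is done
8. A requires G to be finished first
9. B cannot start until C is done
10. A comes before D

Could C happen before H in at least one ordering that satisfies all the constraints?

There is a dependency chain H → C, so C always comes after H.
So no valid ordering can have C before H.

No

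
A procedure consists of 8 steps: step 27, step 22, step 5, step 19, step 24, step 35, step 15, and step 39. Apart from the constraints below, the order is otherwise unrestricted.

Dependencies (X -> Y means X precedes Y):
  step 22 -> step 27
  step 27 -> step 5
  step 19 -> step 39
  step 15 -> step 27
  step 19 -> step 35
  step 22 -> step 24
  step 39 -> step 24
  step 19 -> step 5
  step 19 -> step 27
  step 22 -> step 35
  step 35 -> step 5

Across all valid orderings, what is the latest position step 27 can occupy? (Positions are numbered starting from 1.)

7

The only step forced after step 27 (directly or by a chain) is step 5.
So at least 1 step follows step 27, putting step 27 no later than position 7. That position is achievable by scheduling everything else first.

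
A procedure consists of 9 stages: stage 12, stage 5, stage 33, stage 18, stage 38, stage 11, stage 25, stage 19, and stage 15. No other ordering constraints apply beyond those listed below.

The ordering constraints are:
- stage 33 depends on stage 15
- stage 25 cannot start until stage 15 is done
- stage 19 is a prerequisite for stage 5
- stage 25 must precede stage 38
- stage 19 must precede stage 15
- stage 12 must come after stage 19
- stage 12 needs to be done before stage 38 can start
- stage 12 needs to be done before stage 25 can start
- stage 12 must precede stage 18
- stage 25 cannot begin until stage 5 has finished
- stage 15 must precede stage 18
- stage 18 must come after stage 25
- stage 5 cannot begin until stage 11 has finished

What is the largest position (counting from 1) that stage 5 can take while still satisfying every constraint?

6

Following every chain forward from stage 5, the stages that must come later are stage 18, stage 38, stage 25 — 3 of them.
So at least 3 stages follow stage 5, putting stage 5 no later than position 6. That position is achievable by scheduling everything else first.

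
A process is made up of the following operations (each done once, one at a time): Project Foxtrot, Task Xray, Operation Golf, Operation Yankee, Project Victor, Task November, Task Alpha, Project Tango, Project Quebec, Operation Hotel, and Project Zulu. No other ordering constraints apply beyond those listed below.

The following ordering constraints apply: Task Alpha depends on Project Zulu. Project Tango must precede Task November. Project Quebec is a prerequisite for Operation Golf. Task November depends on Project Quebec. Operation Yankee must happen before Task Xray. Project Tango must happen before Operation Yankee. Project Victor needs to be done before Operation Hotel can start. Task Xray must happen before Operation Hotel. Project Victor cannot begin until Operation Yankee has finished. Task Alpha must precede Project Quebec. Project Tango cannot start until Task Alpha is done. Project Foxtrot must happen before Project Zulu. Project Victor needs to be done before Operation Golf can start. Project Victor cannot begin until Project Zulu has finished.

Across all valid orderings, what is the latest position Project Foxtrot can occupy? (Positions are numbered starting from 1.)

Following every chain forward from Project Foxtrot, the operations that must come later are Task Xray, Operation Golf, Operation Yankee, Project Victor, Task November, Task Alpha, Project Tango, Project Quebec, Operation Hotel, Project Zulu — 10 of them.
With 10 mandatory successors out of 11 operations total, the latest slot for Project Foxtrot is 11−10 = 1, and it's reachable by doing all non-successors before Project Foxtrot.

1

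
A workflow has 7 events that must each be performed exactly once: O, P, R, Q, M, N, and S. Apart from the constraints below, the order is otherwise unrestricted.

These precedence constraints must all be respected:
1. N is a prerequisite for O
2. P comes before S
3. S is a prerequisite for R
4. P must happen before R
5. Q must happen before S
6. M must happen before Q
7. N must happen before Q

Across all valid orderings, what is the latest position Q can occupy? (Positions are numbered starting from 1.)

5

The events that are forced after Q, directly or by a chain of constraints, are R, S. That's 2 events.
With 2 mandatory successors out of 7 events total, the latest slot for Q is 7−2 = 5, and it's reachable by doing all non-successors before Q.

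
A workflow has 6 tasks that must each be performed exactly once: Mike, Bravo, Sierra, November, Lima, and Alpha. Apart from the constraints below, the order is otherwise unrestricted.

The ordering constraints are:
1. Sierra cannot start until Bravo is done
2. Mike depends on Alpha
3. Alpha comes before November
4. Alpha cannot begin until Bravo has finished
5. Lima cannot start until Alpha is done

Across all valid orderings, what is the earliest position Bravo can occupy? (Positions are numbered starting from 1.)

1

Nothing is required before Bravo; it can be the very first task.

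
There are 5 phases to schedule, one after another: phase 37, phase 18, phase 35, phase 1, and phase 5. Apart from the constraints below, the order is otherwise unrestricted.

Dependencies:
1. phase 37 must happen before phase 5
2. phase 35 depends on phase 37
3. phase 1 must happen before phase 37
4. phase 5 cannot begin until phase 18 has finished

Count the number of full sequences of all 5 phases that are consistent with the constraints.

The phases with no prerequisites are phase 18, phase 1; any of them can be placed first.
Enumerating by repeatedly choosing an available phase (one whose prerequisites are all placed) gives 7 distinct complete orderings.

7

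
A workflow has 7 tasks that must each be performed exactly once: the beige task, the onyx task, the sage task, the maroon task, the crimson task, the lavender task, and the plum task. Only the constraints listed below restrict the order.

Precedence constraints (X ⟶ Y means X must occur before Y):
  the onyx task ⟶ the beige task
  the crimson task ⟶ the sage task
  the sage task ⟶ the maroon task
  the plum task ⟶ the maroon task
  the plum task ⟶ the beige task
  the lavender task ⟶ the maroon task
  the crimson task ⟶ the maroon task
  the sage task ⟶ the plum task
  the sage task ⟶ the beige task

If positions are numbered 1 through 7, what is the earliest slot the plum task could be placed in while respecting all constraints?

Working backwards through the constraints from the plum task, its full set of required predecessors is the sage task, the crimson task — 2 of them.
With 2 mandatory predecessors, the earliest the plum task can sit is position 2+1 = 3, and placing just those 2 first achieves it.

3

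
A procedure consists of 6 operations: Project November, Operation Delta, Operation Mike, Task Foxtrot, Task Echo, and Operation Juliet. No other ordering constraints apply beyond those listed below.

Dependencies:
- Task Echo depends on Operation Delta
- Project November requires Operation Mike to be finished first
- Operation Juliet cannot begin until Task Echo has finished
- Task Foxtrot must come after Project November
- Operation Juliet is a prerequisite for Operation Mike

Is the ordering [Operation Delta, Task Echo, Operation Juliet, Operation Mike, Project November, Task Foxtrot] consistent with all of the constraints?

Yes

Going through the constraints one by one, each required predecessor appears earlier in the sequence than its dependent — e.g. Operation Delta (position 1) is before Task Echo (position 2), as required.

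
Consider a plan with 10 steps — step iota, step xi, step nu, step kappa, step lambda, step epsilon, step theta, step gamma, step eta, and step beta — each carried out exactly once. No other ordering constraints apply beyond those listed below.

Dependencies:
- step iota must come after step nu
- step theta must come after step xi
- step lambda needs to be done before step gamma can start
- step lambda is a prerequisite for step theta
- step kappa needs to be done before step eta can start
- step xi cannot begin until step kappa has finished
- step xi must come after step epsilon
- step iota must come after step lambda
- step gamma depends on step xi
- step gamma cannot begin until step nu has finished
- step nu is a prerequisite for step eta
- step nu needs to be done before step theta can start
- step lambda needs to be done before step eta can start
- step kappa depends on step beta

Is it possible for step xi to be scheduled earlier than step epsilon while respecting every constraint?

No

There is a dependency chain step epsilon → step xi, so step xi always comes after step epsilon.
So no valid ordering can have step xi before step epsilon.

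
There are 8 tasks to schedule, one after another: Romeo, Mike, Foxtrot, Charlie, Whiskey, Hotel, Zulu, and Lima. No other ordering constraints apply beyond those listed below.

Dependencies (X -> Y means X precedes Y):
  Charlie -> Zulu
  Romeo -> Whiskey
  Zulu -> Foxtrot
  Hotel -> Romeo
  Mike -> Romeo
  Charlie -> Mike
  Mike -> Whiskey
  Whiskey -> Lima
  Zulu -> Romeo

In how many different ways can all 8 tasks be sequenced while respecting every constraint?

39

2 tasks have no prerequisites (Charlie, Hotel), so any of them could come first.
Counting all ways to extend the partial order to a total order gives 39.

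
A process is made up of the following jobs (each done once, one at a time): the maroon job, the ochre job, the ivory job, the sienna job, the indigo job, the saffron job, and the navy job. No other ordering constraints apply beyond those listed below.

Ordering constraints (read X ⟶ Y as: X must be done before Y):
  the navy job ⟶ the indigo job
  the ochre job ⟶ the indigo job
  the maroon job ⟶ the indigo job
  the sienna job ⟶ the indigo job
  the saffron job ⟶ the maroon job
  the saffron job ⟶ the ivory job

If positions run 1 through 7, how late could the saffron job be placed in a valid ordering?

4

Every job that must follow the saffron job has to come after it. Tracing all chains starting from the saffron job, those jobs are: the maroon job, the ivory job, the indigo job — 3 in total.
With 3 mandatory successors out of 7 jobs total, the latest slot for the saffron job is 7−3 = 4, and it's reachable by doing all non-successors before the saffron job.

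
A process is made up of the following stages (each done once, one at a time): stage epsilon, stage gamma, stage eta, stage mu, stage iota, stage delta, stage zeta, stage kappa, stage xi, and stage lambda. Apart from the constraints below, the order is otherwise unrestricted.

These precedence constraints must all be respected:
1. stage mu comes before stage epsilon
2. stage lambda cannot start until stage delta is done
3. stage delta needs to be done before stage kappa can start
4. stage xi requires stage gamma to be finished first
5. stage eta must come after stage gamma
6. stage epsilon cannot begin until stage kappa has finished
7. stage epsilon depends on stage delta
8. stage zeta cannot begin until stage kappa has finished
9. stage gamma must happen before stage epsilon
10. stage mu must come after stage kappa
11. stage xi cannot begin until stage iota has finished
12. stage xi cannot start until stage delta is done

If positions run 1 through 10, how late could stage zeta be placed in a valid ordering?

Nothing depends on stage zeta, so it can be the final stage, position 10.

10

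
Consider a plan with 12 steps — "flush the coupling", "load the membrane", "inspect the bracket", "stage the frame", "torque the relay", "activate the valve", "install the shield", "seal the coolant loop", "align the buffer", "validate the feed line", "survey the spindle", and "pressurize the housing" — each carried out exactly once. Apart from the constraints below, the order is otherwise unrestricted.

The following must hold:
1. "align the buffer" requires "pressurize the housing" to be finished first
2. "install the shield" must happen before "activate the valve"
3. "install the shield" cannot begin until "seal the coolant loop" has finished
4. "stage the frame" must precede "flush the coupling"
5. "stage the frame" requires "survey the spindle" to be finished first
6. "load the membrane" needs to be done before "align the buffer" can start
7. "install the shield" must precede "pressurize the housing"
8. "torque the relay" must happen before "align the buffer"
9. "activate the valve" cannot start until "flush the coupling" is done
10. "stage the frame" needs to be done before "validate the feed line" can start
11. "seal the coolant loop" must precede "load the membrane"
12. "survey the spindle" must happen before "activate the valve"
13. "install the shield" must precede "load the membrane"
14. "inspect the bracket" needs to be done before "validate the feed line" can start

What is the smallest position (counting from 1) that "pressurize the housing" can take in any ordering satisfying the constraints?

Working backwards through the constraints from "pressurize the housing", its full set of required predecessors is "install the shield", "seal the coolant loop" — 2 of them.
So at minimum 2 steps come before "pressurize the housing", putting "pressurize the housing" no earlier than position 3. That position is achievable by scheduling exactly those predecessors first.

3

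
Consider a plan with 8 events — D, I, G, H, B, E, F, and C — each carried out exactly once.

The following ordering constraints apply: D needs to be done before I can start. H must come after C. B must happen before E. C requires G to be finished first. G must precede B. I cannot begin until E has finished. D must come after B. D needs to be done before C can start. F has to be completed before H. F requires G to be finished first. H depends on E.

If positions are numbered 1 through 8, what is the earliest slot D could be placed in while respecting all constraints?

3

The events that are forced before D, directly or transitively, are G, B. That's 2 events.
So at minimum 2 events come before D, putting D no earlier than position 3. That position is achievable by scheduling exactly those predecessors first.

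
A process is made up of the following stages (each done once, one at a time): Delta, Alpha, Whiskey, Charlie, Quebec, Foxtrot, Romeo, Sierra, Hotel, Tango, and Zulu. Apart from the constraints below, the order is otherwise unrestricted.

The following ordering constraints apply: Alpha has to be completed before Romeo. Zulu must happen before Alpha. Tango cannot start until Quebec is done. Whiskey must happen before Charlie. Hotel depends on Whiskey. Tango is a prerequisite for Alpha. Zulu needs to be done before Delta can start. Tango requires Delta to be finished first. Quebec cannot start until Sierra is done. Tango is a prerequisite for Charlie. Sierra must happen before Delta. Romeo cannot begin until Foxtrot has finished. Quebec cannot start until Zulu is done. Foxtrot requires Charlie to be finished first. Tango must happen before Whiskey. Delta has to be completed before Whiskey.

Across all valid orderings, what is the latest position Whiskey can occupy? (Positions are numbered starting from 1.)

Every stage that must follow Whiskey has to come after it. Tracing all chains starting from Whiskey, those stages are: Charlie, Foxtrot, Romeo, Hotel — 4 in total.
With 4 mandatory successors out of 11 stages total, the latest slot for Whiskey is 11−4 = 7, and it's reachable by doing all non-successors before Whiskey.

7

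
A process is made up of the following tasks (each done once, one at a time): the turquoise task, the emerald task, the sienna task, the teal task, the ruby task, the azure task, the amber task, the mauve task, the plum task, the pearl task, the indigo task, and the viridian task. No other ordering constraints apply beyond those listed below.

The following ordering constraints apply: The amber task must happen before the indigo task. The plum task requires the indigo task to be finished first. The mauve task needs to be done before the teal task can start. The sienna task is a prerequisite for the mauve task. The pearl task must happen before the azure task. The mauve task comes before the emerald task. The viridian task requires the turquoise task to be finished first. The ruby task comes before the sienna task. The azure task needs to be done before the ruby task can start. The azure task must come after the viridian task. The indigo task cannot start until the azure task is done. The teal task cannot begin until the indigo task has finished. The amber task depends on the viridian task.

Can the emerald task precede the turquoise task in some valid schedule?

No

The constraints give a chain the turquoise task → the viridian task → the azure task → the ruby task → the sienna task → the mauve task → the emerald task, which forces the turquoise task before the emerald task.
Hence the emerald task can never be scheduled before the turquoise task.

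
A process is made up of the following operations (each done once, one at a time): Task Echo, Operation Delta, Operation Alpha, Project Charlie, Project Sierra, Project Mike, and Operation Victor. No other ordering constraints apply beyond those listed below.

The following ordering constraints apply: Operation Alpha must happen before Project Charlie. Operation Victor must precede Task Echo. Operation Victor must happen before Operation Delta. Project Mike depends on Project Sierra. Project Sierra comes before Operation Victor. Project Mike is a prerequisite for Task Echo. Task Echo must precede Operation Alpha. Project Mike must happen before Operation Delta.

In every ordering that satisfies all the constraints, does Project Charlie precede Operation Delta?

No

No chain of constraints connects Project Charlie to Operation Delta in either direction.
So Project Charlie can come before Operation Delta or after — it is not forced.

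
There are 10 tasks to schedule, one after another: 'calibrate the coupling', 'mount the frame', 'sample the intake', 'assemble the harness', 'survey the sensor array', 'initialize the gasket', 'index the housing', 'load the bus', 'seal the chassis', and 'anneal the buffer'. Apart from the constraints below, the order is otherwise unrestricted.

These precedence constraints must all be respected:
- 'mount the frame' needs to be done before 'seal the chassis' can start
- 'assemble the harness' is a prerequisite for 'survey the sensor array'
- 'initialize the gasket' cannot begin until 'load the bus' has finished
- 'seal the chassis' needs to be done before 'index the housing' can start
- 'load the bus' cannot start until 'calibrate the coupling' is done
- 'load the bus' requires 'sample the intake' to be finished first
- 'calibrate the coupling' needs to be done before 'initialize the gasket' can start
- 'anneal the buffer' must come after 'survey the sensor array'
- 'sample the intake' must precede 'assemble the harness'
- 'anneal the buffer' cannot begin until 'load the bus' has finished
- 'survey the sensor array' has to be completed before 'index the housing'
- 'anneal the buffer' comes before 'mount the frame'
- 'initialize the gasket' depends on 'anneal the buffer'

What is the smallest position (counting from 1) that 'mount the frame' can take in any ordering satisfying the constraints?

The tasks that are forced before 'mount the frame', directly or transitively, are 'calibrate the coupling', 'sample the intake', 'assemble the harness', 'survey the sensor array', 'load the bus', 'anneal the buffer'. That's 6 tasks.
So at minimum 6 tasks come before 'mount the frame', putting 'mount the frame' no earlier than position 7. That position is achievable by scheduling exactly those predecessors first.

7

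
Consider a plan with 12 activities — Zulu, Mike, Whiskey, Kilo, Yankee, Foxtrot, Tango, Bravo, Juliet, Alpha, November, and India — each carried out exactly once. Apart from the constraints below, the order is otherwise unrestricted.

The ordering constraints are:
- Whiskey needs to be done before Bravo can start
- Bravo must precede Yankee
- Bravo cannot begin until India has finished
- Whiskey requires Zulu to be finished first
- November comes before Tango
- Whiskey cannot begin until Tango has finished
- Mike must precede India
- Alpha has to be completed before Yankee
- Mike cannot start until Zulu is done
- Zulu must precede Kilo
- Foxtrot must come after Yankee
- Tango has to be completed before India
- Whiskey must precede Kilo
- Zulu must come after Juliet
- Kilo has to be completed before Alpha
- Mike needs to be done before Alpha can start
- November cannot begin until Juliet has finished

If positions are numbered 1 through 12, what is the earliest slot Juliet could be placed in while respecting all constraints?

Juliet has no prerequisites at all, so it can go in position 1.

1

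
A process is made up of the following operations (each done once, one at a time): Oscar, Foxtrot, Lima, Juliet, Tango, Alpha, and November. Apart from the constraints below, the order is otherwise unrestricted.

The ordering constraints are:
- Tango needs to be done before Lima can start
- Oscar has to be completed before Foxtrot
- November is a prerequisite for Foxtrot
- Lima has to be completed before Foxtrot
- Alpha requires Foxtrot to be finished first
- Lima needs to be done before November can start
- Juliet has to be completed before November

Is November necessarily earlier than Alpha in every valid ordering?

Yes

Tracing the constraints gives a chain: November → Foxtrot → Alpha.
So November must precede Alpha in any valid ordering.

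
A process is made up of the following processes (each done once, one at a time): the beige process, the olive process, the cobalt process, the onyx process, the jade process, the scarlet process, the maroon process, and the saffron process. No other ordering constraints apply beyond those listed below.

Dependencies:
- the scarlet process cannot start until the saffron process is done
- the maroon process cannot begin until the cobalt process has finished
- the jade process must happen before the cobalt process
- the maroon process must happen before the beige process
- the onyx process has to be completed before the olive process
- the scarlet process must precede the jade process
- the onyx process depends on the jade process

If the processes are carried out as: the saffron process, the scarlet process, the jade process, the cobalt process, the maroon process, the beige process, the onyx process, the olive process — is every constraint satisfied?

Yes

Going through the constraints one by one, each required predecessor appears earlier in the sequence than its dependent — e.g. the jade process (position 3) is before the onyx process (position 7), as required.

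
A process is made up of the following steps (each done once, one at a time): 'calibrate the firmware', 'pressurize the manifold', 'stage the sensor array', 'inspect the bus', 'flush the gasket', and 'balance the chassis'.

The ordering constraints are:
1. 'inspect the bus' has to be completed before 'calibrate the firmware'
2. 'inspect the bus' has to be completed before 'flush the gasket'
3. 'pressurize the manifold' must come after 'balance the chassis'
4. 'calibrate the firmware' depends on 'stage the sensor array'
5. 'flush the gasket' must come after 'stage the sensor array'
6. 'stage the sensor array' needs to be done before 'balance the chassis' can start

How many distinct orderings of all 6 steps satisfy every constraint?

2 steps have no prerequisites ('stage the sensor array', 'inspect the bus'), so any of them could come first.
Counting all ways to extend the partial order to a total order gives 32.

32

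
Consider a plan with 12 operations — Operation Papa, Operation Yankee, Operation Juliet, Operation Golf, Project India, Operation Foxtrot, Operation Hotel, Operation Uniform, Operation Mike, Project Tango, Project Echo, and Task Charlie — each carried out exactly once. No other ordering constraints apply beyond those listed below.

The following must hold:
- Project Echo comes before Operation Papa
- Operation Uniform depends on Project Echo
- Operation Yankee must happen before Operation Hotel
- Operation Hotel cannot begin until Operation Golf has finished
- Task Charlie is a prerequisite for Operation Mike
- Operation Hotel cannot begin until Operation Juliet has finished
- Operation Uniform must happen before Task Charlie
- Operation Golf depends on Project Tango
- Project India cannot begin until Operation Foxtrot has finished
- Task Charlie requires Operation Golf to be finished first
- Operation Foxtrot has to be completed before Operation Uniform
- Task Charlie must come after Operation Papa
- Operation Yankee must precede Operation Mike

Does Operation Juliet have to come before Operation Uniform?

Operation Juliet and Operation Uniform are not related by any chain of constraints.
So Operation Juliet can come before Operation Uniform or after — it is not forced.

No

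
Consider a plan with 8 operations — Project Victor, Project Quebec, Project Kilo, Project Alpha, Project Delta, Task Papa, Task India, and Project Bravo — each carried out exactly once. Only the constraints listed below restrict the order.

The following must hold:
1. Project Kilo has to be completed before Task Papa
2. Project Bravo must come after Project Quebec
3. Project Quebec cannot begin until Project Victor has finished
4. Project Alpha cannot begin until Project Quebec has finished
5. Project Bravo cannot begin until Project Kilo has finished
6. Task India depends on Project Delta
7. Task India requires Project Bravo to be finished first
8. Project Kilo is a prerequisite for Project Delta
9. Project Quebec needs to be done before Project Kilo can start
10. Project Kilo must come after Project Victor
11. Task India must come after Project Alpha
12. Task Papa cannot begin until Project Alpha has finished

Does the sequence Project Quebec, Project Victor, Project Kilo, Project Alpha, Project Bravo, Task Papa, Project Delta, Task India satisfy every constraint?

The sequence places Project Quebec ahead of Project Victor.
Since Project Victor is required before Project Quebec, the ordering is invalid.

No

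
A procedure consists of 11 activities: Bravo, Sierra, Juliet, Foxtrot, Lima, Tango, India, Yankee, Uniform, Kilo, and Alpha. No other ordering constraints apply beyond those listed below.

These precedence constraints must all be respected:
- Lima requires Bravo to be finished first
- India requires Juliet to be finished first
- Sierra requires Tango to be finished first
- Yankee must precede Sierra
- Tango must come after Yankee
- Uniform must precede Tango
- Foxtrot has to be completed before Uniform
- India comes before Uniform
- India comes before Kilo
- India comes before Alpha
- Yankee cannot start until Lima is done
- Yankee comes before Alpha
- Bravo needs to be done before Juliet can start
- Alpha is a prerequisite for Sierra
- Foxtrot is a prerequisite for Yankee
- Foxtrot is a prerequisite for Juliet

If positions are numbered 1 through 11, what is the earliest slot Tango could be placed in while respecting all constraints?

The activities that are forced before Tango, directly or transitively, are Bravo, Juliet, Foxtrot, Lima, India, Yankee, Uniform. That's 7 activities.
With 7 mandatory predecessors, the earliest Tango can sit is position 7+1 = 8, and placing just those 7 first achieves it.

8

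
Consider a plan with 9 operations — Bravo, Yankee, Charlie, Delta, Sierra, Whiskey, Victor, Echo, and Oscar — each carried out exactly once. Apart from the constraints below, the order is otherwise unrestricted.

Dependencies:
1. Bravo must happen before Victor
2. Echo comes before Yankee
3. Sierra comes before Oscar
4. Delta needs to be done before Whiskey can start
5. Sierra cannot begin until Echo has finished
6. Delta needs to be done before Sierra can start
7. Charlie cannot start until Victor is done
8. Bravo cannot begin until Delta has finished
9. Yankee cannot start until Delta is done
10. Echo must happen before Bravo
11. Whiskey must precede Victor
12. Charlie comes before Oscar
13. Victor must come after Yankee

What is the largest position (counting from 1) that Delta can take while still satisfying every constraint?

2

Following every chain forward from Delta, the operations that must come later are Bravo, Yankee, Charlie, Sierra, Whiskey, Victor, Oscar — 7 of them.
So at least 7 operations follow Delta, putting Delta no later than position 2. That position is achievable by scheduling everything else first.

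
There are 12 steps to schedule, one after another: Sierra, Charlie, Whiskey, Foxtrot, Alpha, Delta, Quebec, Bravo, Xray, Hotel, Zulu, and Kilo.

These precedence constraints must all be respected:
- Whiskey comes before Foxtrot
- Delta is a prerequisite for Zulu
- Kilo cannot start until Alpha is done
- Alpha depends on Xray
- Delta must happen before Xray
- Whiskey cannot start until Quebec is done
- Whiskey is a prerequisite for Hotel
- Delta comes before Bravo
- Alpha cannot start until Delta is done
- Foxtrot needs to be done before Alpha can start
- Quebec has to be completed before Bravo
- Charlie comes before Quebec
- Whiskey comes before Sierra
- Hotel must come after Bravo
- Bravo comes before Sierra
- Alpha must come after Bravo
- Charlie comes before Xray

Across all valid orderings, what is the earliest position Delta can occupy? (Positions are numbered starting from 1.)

1

Nothing is required before Delta; it can be the very first step.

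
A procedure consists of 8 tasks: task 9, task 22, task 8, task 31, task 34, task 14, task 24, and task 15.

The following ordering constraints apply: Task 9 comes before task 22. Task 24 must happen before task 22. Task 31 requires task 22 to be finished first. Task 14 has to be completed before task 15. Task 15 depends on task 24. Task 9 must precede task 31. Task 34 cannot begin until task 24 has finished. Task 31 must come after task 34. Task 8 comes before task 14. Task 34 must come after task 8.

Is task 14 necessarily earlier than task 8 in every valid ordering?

In fact the dependencies run the other way: task 8 → task 14.
So task 14 does not have to come before task 8 — it cannot.

No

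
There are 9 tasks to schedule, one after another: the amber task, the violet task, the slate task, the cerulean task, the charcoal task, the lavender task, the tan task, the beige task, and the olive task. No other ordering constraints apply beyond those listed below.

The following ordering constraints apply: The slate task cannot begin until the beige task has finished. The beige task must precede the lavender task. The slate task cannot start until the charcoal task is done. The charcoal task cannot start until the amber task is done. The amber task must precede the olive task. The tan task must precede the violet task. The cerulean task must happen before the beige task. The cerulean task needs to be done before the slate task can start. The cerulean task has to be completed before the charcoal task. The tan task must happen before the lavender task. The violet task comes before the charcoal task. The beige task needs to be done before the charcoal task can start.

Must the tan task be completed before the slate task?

Yes

Following the dependencies: the tan task → the violet task → the charcoal task → the slate task.
Hence the tan task necessarily comes before the slate task.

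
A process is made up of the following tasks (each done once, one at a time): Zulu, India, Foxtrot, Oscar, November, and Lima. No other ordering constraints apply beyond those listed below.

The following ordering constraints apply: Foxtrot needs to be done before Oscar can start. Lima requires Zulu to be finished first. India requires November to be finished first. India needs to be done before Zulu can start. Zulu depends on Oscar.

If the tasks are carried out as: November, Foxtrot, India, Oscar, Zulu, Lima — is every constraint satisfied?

Yes

Every stated constraint is respected: November sits at position 1, ahead of India at position 3, and each of the other listed pairs likewise has the predecessor earlier in the sequence.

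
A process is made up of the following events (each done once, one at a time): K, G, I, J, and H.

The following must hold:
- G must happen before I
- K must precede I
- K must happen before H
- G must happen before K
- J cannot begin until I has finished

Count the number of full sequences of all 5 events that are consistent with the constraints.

Only G has no prerequisites, so it must go first.
Enumerating by repeatedly choosing an available event (one whose prerequisites are all placed) gives 3 distinct complete orderings.

3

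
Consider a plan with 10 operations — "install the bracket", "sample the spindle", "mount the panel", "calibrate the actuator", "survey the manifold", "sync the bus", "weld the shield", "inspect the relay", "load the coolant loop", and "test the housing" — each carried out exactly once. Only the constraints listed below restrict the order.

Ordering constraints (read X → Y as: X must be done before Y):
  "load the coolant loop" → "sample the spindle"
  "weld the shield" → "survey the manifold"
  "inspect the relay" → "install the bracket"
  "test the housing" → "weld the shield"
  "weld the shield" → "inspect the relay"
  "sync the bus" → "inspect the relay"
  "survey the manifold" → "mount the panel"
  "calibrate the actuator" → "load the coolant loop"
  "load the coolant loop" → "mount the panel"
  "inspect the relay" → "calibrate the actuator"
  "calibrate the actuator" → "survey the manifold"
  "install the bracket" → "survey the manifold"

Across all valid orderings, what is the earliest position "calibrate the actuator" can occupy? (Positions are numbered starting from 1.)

5

The operations that are forced before "calibrate the actuator", directly or transitively, are "sync the bus", "weld the shield", "inspect the relay", "test the housing". That's 4 operations.
With 4 mandatory predecessors, the earliest "calibrate the actuator" can sit is position 4+1 = 5, and placing just those 4 first achieves it.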